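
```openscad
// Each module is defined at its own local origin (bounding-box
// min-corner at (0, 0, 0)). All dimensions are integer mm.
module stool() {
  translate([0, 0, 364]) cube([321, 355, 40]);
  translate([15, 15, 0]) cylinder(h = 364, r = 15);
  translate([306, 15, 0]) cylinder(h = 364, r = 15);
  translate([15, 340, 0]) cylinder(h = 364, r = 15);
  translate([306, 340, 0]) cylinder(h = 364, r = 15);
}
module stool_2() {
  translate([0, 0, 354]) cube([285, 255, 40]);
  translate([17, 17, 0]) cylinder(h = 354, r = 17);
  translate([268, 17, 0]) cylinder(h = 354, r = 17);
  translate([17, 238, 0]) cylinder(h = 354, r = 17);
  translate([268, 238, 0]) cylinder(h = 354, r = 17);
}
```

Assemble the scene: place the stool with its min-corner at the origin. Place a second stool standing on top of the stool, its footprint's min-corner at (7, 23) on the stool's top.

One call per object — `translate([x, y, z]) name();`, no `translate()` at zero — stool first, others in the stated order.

stool();
translate([7, 23, 404]) stool_2();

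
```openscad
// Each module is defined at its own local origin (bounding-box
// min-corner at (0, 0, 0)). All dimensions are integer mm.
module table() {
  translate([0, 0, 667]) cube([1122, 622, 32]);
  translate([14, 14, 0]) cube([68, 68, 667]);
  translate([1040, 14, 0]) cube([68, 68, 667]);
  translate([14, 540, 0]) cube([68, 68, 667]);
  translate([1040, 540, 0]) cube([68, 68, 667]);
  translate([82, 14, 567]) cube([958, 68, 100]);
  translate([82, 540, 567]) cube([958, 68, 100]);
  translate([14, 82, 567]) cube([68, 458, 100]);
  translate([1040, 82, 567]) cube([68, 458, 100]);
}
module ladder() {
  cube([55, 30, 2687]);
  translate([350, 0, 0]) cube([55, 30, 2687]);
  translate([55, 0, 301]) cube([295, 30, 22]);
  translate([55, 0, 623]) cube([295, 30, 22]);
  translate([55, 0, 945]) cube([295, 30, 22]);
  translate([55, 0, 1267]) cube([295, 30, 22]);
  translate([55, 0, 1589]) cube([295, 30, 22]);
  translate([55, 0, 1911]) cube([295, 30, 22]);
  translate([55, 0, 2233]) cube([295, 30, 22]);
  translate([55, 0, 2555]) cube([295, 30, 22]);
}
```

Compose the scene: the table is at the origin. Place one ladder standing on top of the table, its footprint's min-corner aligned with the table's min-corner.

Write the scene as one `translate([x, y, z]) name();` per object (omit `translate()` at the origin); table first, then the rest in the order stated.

table();
translate([0, 0, 699]) ladder();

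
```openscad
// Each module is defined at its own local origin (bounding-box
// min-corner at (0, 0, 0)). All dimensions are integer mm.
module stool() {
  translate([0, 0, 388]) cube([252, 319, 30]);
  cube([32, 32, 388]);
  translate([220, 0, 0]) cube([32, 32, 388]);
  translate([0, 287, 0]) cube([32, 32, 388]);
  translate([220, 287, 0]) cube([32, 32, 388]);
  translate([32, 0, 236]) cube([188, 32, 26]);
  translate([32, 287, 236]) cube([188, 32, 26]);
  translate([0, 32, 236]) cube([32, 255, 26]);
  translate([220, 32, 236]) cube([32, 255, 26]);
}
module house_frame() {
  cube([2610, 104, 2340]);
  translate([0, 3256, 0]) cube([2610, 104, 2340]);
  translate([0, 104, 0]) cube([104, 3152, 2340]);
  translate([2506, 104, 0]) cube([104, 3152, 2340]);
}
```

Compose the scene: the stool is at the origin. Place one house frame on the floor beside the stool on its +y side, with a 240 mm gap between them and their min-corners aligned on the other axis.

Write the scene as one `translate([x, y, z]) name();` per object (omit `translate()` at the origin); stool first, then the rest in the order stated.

stool();
translate([0, 559, 0]) house_frame();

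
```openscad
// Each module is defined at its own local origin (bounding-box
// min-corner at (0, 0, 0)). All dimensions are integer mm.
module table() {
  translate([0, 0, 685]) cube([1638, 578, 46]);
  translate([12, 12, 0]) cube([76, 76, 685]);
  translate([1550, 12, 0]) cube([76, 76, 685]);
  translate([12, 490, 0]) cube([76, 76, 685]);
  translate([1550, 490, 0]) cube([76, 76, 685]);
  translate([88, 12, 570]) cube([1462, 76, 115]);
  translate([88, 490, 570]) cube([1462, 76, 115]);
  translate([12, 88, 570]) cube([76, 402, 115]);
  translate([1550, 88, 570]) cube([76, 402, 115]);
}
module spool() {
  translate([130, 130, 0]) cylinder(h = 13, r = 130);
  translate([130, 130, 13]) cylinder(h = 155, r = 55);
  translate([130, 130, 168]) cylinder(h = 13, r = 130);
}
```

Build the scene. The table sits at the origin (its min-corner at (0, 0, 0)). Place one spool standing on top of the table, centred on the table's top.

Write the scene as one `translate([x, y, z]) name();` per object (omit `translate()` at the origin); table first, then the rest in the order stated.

table();
translate([689, 159, 731]) spool();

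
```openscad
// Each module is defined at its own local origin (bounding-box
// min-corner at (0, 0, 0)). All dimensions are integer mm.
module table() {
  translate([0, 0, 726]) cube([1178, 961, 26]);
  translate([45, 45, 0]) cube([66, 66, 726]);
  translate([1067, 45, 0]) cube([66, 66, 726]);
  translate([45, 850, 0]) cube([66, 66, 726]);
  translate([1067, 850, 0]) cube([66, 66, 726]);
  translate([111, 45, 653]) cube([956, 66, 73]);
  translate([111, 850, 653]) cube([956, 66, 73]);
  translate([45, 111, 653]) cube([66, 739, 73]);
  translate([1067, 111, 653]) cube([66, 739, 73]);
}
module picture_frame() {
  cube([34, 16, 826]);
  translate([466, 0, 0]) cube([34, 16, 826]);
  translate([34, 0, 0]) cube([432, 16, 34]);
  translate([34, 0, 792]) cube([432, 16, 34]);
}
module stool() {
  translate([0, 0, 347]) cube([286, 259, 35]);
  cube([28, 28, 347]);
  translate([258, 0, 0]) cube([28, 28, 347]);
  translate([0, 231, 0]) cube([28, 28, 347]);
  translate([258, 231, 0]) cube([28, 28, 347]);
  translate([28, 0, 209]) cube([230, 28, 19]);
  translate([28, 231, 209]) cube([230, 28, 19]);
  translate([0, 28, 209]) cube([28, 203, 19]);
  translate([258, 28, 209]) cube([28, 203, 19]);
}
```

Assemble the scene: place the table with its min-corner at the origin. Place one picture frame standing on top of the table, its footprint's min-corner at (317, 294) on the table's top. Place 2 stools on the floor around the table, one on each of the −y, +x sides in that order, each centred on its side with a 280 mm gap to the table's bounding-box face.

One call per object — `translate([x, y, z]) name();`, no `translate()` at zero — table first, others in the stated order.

table();
translate([317, 294, 752]) picture_frame();
translate([446, -539, 0]) stool();
translate([1458, 351, 0]) stool();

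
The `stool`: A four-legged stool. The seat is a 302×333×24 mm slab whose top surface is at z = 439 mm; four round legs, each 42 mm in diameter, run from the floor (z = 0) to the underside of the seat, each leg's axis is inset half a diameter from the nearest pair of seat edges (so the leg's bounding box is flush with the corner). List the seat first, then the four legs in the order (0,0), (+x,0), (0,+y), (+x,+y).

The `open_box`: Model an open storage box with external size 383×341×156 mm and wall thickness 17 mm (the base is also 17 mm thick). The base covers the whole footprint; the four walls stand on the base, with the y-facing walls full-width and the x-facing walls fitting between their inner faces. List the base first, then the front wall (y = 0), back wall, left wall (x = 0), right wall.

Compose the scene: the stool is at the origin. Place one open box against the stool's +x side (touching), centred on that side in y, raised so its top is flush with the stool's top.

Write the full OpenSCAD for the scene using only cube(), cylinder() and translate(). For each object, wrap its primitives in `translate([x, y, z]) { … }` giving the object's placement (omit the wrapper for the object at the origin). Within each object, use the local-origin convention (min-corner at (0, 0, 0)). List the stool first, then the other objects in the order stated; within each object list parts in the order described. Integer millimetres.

translate([0, 0, 415]) cube([302, 333, 24]);
translate([21, 21, 0]) cylinder(h = 415, r = 21);
translate([281, 21, 0]) cylinder(h = 415, r = 21);
translate([21, 312, 0]) cylinder(h = 415, r = 21);
translate([281, 312, 0]) cylinder(h = 415, r = 21);
translate([302, -4, 283]) {
  cube([383, 341, 17]);
  translate([0, 0, 17]) cube([383, 17, 139]);
  translate([0, 324, 17]) cube([383, 17, 139]);
  translate([0, 17, 17]) cube([17, 307, 139]);
  translate([366, 17, 17]) cube([17, 307, 139]);
}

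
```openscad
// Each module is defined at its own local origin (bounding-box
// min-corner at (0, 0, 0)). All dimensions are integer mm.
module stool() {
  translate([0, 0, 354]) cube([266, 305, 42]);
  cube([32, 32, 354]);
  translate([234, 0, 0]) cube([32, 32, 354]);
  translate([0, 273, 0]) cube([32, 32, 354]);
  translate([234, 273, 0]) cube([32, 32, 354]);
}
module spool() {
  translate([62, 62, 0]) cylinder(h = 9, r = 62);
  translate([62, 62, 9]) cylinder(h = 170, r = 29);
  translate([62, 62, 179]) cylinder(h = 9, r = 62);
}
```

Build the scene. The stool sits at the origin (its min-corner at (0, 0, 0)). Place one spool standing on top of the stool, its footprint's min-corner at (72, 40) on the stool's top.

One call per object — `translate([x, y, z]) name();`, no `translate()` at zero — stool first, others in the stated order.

stool();
translate([72, 40, 396]) spool();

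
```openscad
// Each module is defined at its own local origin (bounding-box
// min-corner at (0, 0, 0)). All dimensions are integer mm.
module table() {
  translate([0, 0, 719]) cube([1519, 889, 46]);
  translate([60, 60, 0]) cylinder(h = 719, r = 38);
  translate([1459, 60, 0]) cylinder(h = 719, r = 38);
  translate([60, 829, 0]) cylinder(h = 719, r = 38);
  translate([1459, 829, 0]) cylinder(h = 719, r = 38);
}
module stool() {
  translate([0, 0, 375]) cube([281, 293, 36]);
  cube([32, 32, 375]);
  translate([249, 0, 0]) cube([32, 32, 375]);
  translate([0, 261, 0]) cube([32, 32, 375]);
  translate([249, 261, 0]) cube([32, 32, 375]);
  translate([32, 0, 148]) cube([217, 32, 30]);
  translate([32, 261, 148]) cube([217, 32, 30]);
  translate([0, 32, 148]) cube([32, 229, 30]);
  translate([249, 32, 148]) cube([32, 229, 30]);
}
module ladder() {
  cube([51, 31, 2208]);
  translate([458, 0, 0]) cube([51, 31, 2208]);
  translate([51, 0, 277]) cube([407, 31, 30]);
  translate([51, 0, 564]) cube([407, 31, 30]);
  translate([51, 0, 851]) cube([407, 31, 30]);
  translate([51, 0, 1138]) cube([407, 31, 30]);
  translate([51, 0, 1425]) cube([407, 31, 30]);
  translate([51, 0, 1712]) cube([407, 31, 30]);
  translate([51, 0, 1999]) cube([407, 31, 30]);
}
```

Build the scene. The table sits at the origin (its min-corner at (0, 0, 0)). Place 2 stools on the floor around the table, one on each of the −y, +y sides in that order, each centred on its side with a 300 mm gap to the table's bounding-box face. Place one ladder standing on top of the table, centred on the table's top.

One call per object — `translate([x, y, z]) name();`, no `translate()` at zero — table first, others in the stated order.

table();
translate([619, -593, 0]) stool();
translate([619, 1189, 0]) stool();
translate([505, 429, 765]) ladder();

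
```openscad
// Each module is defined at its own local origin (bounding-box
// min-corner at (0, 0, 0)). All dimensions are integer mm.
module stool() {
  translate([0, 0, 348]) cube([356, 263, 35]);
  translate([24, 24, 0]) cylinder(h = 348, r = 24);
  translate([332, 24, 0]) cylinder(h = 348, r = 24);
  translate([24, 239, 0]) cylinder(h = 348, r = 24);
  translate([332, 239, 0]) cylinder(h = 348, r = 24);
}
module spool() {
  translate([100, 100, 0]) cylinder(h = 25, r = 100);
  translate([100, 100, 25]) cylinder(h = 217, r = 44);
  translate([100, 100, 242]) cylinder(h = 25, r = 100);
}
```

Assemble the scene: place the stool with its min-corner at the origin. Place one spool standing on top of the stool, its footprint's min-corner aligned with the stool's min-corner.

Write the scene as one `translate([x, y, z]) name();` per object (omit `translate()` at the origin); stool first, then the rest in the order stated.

stool();
translate([0, 0, 383]) spool();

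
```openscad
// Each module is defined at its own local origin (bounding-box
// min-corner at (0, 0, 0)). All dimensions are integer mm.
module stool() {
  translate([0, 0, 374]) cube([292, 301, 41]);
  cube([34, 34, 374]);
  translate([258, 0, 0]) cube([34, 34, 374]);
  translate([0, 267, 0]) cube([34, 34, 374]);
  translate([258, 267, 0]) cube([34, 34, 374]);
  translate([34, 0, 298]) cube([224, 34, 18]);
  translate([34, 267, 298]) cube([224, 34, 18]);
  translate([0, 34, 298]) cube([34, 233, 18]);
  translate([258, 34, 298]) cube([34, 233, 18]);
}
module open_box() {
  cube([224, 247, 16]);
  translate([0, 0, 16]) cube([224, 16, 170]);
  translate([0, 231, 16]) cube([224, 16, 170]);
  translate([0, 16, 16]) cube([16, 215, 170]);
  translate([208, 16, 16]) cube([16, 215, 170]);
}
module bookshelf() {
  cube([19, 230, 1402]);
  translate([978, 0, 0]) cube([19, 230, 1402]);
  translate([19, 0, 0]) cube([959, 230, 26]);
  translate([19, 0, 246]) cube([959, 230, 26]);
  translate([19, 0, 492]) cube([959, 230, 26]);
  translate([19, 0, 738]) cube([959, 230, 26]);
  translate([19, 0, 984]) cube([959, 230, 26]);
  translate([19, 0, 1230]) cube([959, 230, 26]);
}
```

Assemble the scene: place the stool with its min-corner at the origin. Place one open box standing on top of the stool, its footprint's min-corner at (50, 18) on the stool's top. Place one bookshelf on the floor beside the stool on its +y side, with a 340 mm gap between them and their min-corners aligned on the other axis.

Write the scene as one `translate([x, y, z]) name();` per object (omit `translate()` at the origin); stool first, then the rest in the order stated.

stool();
translate([50, 18, 415]) open_box();
translate([0, 641, 0]) bookshelf();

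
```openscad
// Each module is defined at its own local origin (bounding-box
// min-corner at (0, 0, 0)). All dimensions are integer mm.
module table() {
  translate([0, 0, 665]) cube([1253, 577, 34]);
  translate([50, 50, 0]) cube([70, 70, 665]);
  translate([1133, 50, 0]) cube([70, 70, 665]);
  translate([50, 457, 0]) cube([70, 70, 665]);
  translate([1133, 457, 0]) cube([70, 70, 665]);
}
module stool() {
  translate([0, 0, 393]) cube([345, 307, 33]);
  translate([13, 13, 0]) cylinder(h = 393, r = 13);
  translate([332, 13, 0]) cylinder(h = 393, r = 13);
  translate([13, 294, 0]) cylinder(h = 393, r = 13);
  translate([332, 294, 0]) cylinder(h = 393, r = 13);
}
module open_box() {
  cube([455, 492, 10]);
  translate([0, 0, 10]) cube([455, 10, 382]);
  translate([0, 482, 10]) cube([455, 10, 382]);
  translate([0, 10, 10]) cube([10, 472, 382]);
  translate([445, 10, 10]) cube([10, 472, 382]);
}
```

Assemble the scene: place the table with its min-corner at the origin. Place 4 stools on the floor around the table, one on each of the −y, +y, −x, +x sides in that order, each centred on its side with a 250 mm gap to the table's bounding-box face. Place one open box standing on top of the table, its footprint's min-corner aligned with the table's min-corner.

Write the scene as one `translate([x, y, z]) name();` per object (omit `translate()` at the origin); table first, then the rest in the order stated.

table();
translate([454, -557, 0]) stool();
translate([454, 827, 0]) stool();
translate([-595, 135, 0]) stool();
translate([1503, 135, 0]) stool();
translate([0, 0, 699]) open_box();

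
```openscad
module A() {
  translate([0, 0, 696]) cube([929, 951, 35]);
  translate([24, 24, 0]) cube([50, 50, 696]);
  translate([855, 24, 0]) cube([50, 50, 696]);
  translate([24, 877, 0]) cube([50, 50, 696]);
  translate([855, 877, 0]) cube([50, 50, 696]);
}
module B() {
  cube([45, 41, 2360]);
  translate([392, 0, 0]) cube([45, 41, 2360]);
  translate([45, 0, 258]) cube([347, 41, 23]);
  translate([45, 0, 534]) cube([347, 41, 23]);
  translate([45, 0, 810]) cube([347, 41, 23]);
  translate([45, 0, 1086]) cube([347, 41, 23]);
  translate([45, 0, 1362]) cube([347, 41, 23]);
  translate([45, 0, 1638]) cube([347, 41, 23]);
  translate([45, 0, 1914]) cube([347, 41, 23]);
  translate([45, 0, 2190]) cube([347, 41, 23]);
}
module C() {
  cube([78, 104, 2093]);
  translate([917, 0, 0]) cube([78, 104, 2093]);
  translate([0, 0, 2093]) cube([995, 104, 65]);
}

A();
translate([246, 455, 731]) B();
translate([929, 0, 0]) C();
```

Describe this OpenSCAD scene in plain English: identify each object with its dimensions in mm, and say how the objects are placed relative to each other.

A is a table with a 929×951 mm rectangular top, 35 mm thick, top surface at z = 731 mm, supported by four 50×50 mm square legs, each inset 24 mm from the nearest pair of top edges, running from the floor.

B is a straight ladder. Two 45×41 mm vertical rails, 2360 mm tall, stand 437 mm apart (outside-to-outside) with their front faces coplanar on the −y side. 8 rungs, each 41 mm deep and 23 mm tall, span between the inner faces of the rails, front faces flush with the rails. The lowest rung's underside is at z = 258 mm and rungs are spaced 276 mm apart (underside to underside).

C is a rectangular door frame: two vertical jambs of 78×104 mm section, 2093 mm tall, with a clear opening 839 mm wide between their inner faces. A header 65 mm tall and 104 mm deep lies on top of the jambs and spans the full outside width.

The ladder is on top of the table, centred. The door frame is against the table's +x side, with their −y faces flush.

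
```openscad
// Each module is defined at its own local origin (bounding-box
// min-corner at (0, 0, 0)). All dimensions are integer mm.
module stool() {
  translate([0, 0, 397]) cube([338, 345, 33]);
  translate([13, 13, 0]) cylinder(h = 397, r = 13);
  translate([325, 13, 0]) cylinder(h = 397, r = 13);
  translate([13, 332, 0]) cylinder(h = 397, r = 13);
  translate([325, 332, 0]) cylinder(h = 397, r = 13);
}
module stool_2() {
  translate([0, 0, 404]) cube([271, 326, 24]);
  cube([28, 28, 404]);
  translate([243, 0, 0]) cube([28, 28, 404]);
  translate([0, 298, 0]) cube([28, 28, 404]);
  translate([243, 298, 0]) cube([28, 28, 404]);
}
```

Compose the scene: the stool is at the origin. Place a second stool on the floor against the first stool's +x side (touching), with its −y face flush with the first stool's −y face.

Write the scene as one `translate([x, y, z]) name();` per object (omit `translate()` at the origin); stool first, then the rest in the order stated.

stool();
translate([338, 0, 0]) stool_2();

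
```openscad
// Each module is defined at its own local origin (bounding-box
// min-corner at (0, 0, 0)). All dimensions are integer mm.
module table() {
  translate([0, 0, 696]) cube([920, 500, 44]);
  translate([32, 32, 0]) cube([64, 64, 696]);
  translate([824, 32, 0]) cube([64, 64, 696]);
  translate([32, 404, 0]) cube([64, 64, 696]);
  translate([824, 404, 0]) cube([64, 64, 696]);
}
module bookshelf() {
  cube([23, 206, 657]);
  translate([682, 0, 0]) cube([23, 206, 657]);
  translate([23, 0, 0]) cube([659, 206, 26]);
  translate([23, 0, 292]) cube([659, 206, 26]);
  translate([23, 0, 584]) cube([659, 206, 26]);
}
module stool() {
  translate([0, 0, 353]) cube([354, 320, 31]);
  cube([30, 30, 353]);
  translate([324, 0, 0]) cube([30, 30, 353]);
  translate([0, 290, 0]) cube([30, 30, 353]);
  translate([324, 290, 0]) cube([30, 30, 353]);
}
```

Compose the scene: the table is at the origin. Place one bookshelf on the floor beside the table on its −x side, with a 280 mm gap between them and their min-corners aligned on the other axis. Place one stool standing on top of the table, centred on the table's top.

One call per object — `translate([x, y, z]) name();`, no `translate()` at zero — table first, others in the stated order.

table();
translate([-985, 0, 0]) bookshelf();
translate([283, 90, 740]) stool();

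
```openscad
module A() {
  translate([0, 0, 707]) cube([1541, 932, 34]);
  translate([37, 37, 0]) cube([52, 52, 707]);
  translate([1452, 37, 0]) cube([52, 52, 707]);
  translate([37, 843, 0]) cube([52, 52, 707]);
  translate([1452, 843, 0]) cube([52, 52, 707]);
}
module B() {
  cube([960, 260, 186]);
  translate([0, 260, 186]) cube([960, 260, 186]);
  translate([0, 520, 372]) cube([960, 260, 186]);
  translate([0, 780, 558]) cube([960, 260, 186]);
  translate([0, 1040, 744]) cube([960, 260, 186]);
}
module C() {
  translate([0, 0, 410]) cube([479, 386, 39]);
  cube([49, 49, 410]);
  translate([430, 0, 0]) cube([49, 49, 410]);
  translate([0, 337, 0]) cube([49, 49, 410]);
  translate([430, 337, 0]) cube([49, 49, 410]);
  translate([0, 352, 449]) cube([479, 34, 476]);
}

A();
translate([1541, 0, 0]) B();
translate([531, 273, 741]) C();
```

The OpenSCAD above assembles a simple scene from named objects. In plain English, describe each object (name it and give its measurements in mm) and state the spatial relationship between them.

A is a table with a 1541×932 mm rectangular top, 34 mm thick, top surface at z = 741 mm, supported by four 52×52 mm square legs, each inset 37 mm from the nearest pair of top edges, running from the floor.

B is a straight staircase of 5 solid steps. Each step is 960 mm wide (x), 260 mm deep (y, the going) and 186 mm tall (the rise). The first step rests on the floor; each subsequent step sits one going further in +y and one rise higher in +z, directly behind and above the previous step with no overlap.

C is a chair. The seat is a 479×386×39 mm slab with its top at z = 449 mm, on four 49×49 mm corner legs (flush with the seat edges, standing on z = 0). A flat backrest 34 mm thick, 476 mm tall, spans the full seat width and rises from the seat top along its +y edge, rear face flush with the rear of the seat.

The staircase is against the table's +x side, with their −y faces flush. The chair is on top of the table, centred.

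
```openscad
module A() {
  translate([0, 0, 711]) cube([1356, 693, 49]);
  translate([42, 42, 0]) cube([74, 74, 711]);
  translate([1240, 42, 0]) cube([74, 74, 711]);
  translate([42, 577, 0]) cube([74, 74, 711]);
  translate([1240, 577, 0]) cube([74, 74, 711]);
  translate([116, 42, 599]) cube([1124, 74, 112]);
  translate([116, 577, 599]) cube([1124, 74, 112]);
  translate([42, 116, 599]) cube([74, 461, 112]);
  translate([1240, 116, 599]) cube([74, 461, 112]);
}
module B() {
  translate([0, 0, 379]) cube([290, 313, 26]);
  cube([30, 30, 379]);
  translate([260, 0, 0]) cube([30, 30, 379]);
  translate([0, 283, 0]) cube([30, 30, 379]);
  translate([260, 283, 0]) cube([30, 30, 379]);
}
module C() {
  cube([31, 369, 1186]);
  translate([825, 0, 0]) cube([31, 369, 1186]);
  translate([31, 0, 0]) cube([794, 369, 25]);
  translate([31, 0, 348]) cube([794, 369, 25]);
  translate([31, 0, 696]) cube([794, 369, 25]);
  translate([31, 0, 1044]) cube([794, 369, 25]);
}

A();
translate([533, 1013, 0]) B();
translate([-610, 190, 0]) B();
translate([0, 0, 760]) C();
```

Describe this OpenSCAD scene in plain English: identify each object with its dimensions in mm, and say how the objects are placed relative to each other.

A is a table with a 1356×693 mm rectangular top, 49 mm thick, top surface at z = 760 mm, supported by four 74×74 mm square legs, each inset 42 mm from the nearest pair of top edges, running from the floor. Four apron rails, 74 mm thick and 112 mm tall, run between adjacent legs with their top edges flush with the underside of the top and their outer faces flush with the legs' outer faces.

B is a four-legged stool. The seat is 290×313 mm, 26 mm thick, top at z = 405 mm. It stands on four square legs, each 30×30 mm in cross-section, from z = 0 to the seat underside, each flush with a corner of the seat.

C is a bookshelf 856 mm wide overall, 369 mm deep and 1186 mm tall. The two sides are 31 mm thick vertical panels. 4 horizontal shelves of 25 mm thickness span between the inner faces of the sides; the lowest shelf sits on the floor and shelves are stacked with a clear vertical gap of 323 mm between each pair.

Two stools sit around the table at the +y, −x sides. The bookshelf is on top of the table.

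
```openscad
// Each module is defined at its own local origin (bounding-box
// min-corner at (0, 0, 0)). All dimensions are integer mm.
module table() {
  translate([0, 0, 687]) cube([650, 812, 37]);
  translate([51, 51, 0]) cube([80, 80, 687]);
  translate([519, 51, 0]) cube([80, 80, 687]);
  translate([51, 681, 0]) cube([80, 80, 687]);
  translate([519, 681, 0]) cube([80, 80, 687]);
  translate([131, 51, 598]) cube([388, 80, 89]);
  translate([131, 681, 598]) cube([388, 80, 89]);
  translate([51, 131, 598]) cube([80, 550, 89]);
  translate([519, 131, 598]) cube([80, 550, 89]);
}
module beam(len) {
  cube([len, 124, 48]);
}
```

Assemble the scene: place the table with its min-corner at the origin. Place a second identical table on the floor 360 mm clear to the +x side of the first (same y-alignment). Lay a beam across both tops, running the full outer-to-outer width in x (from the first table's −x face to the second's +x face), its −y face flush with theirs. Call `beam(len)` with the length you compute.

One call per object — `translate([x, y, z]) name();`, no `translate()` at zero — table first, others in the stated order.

table();
translate([1010, 0, 0]) table();
translate([0, 0, 724]) beam(1660);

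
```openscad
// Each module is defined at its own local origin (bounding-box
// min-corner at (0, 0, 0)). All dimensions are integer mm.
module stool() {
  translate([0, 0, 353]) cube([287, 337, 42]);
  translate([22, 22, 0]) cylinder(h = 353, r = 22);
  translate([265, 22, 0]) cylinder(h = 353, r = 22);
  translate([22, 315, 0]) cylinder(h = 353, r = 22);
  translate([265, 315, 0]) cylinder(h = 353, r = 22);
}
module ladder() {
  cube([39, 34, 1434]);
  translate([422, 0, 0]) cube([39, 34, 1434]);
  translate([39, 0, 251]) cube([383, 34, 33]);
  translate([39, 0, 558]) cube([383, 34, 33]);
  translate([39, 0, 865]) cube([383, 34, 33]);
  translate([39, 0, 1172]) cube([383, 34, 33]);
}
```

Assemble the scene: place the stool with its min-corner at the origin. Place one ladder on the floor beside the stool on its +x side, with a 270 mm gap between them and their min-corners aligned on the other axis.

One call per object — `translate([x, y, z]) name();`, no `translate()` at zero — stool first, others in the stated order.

stool();
translate([557, 0, 0]) ladder();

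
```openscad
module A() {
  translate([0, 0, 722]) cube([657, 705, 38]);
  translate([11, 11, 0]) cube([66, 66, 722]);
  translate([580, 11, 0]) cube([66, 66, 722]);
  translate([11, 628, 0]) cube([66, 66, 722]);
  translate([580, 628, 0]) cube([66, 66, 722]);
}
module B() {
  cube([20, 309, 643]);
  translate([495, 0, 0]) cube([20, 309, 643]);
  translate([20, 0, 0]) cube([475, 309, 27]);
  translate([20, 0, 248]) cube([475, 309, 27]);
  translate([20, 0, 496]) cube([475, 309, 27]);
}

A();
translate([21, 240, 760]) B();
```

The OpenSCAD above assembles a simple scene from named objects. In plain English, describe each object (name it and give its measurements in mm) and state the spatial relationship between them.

A is a table with a 657×705 mm rectangular top, 38 mm thick, top surface at z = 760 mm, supported by four 66×66 mm square legs, each inset 11 mm from the nearest pair of top edges, running from the floor.

B is an open bookshelf. Two side panels, each 20 mm thick, 309 mm deep and 643 mm tall, stand 515 mm apart (outside-to-outside). Between them sit 3 shelves, each 27 mm thick and 309 mm deep, spanning the full gap between the sides. The bottom shelf rests on the floor (its underside at z = 0) and the clear gap between one shelf's top and the next shelf's underside is 221 mm.

The bookshelf is on top of the table.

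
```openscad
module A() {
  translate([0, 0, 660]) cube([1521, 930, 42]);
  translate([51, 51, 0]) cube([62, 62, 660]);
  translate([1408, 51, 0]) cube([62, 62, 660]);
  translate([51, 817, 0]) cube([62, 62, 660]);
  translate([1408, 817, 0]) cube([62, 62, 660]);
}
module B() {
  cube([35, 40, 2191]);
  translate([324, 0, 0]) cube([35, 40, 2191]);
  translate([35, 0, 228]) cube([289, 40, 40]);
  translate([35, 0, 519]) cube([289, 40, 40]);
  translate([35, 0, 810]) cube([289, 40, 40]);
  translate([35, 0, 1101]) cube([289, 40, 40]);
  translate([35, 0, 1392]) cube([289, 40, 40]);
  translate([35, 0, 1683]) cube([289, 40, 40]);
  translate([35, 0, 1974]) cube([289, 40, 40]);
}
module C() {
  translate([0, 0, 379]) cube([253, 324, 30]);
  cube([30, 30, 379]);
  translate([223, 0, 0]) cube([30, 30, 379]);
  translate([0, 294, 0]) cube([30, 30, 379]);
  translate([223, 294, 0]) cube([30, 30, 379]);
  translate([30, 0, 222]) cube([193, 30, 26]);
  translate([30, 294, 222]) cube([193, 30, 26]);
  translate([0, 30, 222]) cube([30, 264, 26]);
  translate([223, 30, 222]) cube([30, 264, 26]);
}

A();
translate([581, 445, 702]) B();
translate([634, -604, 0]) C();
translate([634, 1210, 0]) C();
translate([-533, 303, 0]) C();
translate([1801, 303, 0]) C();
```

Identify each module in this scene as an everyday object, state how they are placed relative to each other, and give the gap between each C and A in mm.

Each stool's nearest face is 280 mm from the table's bounding box.

A is a table. B is a ladder. C is a stool. The ladder is on top of the table, centred. Four stools sit around the table at the −y, +y, −x, +x sides. The gap between each stool and the table is 280 mm.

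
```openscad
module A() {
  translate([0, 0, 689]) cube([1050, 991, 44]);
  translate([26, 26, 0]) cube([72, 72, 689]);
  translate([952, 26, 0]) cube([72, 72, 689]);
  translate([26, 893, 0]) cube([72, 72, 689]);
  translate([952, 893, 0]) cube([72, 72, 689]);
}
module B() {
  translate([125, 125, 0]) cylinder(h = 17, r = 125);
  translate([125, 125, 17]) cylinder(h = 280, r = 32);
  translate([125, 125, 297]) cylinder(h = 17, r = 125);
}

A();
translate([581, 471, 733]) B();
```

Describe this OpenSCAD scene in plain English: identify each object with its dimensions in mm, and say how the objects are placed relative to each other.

A is a table with a 1050×991 mm rectangular top, 44 mm thick, top surface at z = 733 mm, supported by four 72×72 mm square legs, each inset 26 mm from the nearest pair of top edges, running from the floor.

B is a spool: two coaxial disc flanges of radius 125 mm and thickness 17 mm, joined by a core cylinder of radius 32 mm and height 280 mm. The lower flange rests on z = 0 and the three cylinders share a vertical axis.

The spool is on top of the table.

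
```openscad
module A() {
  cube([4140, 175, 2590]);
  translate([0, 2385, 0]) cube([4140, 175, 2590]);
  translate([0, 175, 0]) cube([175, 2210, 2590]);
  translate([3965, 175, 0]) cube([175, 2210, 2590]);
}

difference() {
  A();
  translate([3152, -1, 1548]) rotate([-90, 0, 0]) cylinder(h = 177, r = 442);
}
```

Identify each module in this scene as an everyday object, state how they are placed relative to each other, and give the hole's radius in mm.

A is a house frame. The house frame has a circular hole through its front wall. The hole's radius is 442 mm.

The subtracted cylinder has r = 442 mm.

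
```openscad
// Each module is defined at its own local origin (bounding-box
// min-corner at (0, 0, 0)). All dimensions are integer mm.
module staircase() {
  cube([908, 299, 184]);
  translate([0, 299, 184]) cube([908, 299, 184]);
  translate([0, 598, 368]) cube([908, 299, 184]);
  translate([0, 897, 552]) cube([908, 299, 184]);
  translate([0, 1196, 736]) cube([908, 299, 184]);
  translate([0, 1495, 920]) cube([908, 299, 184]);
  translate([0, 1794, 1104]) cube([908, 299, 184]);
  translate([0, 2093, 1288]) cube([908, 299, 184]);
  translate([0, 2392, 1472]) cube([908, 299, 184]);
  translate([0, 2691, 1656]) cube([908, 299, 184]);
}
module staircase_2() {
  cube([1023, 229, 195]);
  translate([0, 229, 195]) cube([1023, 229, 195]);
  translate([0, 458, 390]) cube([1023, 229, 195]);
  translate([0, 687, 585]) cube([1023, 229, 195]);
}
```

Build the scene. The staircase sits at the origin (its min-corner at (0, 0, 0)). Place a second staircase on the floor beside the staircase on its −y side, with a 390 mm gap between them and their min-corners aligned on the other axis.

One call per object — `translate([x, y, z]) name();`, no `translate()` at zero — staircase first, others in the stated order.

staircase();
translate([0, -1306, 0]) staircase_2();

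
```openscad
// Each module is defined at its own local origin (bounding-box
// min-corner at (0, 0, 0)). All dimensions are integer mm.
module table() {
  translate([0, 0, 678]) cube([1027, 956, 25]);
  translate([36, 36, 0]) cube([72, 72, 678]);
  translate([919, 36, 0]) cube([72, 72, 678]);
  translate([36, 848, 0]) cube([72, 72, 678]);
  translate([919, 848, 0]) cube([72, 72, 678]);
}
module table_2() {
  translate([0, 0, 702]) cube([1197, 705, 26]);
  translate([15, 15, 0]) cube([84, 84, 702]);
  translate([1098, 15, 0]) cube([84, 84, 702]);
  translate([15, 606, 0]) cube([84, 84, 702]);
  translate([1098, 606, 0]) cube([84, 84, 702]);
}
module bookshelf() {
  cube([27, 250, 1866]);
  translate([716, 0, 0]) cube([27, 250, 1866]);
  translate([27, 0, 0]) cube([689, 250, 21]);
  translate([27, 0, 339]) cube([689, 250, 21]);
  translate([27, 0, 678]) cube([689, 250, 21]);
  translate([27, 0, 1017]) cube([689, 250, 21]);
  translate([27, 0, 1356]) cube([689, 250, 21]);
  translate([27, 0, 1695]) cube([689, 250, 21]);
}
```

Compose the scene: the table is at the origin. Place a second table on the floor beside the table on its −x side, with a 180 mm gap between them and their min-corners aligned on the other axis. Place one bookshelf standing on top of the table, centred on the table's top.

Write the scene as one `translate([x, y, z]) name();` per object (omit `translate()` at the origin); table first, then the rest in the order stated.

table();
translate([-1377, 0, 0]) table_2();
translate([142, 353, 703]) bookshelf();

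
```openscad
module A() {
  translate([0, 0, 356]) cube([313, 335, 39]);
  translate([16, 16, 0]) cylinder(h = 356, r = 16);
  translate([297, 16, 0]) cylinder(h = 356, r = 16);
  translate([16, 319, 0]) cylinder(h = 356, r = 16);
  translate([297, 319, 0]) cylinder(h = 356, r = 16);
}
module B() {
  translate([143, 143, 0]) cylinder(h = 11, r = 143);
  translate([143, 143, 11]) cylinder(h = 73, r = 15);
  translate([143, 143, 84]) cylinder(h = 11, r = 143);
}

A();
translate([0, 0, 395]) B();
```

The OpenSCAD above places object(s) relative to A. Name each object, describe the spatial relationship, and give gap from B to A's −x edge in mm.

A is a stool. B is a spool. The spool is on top of the stool. The gap from the spool to the stool's −x edge is 0 mm.

The spool's min-x is at 0; the stool's min-x is 0; gap = 0 mm.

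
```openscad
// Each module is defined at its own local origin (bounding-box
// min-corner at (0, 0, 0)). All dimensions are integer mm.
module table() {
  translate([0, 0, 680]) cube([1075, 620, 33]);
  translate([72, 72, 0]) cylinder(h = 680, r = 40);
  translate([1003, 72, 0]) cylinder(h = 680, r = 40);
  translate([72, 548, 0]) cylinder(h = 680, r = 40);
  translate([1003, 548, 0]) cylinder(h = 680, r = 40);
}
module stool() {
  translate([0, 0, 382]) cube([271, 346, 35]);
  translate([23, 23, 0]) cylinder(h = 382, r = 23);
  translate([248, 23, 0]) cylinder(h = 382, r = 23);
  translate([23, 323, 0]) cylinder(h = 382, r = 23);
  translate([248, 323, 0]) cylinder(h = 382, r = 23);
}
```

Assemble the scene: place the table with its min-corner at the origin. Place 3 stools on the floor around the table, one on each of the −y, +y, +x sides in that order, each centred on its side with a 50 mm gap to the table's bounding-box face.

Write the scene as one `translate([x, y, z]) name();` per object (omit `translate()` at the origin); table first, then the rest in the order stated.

table();
translate([402, -396, 0]) stool();
translate([402, 670, 0]) stool();
translate([1125, 137, 0]) stool();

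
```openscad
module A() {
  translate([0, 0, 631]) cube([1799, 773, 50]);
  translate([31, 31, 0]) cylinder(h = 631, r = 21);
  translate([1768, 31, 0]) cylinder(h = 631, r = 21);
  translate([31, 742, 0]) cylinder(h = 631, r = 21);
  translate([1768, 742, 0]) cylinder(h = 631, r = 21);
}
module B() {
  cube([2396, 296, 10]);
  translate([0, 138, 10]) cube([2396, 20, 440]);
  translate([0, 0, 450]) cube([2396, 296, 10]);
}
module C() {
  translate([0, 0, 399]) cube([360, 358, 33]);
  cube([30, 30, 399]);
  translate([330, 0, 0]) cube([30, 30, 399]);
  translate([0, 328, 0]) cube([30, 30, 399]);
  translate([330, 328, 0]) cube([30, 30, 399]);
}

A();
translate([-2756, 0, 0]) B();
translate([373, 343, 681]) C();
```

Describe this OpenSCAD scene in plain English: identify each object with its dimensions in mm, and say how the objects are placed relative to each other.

A is a table: top 1799 mm (x) × 773 mm (y), 50 mm thick, upper face at z = 681 mm, on four round legs of 42 mm diameter, each leg's bounding box inset 10 mm from the nearest pair of top edges, running from z = 0 to the bottom of the top.

B is an I-beam lying along x, 2396 mm long. Overall section height 460 mm. Two flanges 296 mm wide (y) and 10 mm thick, one on the floor and one at the top; a web 20 mm thick runs between them, centred on the flange width.

C is a four-legged stool. The seat is 360×358 mm, 33 mm thick, top at z = 432 mm. It stands on four square legs, each 30×30 mm in cross-section, from z = 0 to the seat underside, each flush with a corner of the seat.

The I-beam is on the floor beside the table on its −x side. The stool is on top of the table.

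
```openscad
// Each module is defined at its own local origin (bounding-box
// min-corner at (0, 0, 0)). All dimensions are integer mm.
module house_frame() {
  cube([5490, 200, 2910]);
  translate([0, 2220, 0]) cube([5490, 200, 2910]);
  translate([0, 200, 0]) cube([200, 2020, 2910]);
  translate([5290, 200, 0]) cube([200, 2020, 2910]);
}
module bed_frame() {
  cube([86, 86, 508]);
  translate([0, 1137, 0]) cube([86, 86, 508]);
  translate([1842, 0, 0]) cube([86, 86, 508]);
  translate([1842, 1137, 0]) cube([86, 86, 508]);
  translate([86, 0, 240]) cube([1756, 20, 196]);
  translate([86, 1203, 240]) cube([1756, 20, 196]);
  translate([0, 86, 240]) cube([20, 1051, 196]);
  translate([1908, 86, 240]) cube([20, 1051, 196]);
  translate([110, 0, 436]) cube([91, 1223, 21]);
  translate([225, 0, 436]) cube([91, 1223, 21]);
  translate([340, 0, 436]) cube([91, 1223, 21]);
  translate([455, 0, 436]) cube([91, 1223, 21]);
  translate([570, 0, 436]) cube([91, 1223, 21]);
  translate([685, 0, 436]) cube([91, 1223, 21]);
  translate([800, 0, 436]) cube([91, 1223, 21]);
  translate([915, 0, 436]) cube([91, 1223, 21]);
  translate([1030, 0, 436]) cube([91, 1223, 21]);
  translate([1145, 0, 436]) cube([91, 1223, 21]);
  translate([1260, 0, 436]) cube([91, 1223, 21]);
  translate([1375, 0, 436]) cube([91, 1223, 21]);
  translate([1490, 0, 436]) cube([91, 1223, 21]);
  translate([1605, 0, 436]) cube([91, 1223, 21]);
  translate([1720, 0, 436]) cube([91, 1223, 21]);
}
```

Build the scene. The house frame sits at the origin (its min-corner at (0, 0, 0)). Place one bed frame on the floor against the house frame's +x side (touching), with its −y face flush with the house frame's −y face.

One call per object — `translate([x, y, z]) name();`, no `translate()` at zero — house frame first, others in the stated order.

house_frame();
translate([5490, 0, 0]) bed_frame();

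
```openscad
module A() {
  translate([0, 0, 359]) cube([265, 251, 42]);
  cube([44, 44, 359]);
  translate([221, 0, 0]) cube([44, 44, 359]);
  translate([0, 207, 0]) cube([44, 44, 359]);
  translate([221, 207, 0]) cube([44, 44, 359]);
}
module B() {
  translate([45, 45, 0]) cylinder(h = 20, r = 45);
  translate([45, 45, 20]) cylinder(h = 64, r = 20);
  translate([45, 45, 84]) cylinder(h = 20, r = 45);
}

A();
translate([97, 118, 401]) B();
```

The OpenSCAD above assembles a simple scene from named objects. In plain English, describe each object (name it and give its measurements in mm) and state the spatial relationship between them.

A is a four-legged stool. The seat is 265×251 mm, 42 mm thick, top at z = 401 mm. It stands on four square legs, each 44×44 mm in cross-section, from z = 0 to the seat underside, each flush with a corner of the seat.

B is a spool: two coaxial disc flanges of radius 45 mm and thickness 20 mm, joined by a core cylinder of radius 20 mm and height 64 mm. The lower flange rests on z = 0 and the three cylinders share a vertical axis.

The spool is on top of the stool.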